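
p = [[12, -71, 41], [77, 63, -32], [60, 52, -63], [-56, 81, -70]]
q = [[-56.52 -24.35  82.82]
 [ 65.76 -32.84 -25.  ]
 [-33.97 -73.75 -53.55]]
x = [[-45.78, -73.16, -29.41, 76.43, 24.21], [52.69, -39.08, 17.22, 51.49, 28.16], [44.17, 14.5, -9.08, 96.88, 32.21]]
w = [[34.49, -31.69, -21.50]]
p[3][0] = -56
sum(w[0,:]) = -18.7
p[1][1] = 63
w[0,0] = 34.49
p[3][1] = 81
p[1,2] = -32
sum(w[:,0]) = 34.49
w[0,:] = [34.49, -31.69, -21.5]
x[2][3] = 96.88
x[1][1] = -39.08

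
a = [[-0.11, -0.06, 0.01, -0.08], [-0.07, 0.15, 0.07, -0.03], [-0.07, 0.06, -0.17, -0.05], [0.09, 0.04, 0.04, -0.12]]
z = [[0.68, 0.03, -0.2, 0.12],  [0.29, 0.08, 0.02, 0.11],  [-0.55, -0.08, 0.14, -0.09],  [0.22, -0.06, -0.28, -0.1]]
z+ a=[[0.57, -0.03, -0.19, 0.04], [0.22, 0.23, 0.09, 0.08], [-0.62, -0.02, -0.03, -0.14], [0.31, -0.02, -0.24, -0.22]]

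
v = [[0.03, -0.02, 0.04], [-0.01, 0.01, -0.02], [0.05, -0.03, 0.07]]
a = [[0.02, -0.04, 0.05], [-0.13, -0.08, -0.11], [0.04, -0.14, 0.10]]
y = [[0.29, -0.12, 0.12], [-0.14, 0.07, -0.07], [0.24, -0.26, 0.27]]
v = y @ a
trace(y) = 0.63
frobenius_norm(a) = 0.27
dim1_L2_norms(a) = [0.07, 0.19, 0.18]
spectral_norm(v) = 0.11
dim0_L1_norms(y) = [0.67, 0.45, 0.46]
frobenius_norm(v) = 0.11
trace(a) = 0.04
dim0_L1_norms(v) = [0.09, 0.06, 0.13]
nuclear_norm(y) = 0.70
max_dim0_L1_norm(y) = 0.67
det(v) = 0.00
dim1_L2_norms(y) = [0.34, 0.17, 0.45]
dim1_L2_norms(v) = [0.05, 0.02, 0.09]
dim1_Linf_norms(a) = [0.05, 0.13, 0.14]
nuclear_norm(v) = 0.11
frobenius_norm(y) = 0.58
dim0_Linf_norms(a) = [0.13, 0.14, 0.11]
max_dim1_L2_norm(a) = 0.19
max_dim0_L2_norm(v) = 0.08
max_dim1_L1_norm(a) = 0.32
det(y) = 0.00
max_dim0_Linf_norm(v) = 0.07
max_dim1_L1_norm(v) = 0.15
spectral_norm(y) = 0.57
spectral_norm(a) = 0.20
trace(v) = 0.11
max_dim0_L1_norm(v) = 0.13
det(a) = 0.00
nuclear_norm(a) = 0.38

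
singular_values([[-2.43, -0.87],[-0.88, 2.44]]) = [2.59, 2.58]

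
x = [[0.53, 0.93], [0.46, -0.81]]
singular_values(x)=[1.24, 0.69]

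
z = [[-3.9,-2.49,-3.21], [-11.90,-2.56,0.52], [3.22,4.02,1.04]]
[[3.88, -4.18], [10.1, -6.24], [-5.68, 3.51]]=z@[[-0.62, 0.46],[-1.00, 0.39],[0.32, 0.44]]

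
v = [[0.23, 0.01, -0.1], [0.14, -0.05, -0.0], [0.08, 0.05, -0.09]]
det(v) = 0.00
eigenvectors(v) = [[-0.83, 0.24, 0.24], [-0.47, 0.73, -0.61], [-0.31, 0.64, 0.75]]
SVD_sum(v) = [[0.23, 0.0, -0.10], [0.12, 0.0, -0.05], [0.1, 0.0, -0.04]] + [[-0.0, 0.00, -0.00], [0.02, -0.05, 0.05], [-0.02, 0.05, -0.05]] + [[0.0, 0.00, 0.0], [-0.0, -0.0, -0.0], [-0.0, -0.0, -0.0]]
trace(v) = 0.09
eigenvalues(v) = [0.2, -0.0, -0.11]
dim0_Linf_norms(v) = [0.23, 0.05, 0.1]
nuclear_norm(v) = 0.41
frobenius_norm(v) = 0.32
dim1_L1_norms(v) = [0.34, 0.19, 0.22]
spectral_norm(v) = 0.30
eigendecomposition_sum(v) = [[0.23, -0.01, -0.08],  [0.13, -0.00, -0.05],  [0.09, -0.0, -0.03]] + [[0.0, -0.0, -0.00],[0.00, -0.0, -0.0],[0.00, -0.00, -0.00]] + [[-0.0, 0.02, -0.02], [0.01, -0.04, 0.05], [-0.01, 0.05, -0.06]]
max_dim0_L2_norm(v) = 0.28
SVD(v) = [[-0.83, 0.07, -0.55], [-0.43, -0.72, 0.55], [-0.36, 0.69, 0.63]] @ diag([0.30228354600047963, 0.1035415830199027, 0.001948949231886731]) @ [[-0.92, -0.02, 0.38], [-0.29, 0.69, -0.67], [-0.25, -0.73, -0.64]]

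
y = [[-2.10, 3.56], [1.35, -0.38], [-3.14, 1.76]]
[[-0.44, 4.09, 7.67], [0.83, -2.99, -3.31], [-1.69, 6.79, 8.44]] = y @ [[0.7, -2.27, -2.21], [0.29, -0.19, 0.85]]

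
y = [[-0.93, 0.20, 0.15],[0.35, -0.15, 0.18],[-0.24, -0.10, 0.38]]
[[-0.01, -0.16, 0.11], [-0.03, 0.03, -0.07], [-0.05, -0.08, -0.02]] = y @ [[-0.05, 0.16, -0.09],[-0.15, 0.04, 0.16],[-0.19, -0.1, -0.06]]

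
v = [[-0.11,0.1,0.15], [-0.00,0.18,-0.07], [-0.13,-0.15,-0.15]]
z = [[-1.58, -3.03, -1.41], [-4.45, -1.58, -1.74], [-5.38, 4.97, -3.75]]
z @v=[[0.36,-0.49,0.19], [0.72,-0.47,-0.30], [1.08,0.92,-0.59]]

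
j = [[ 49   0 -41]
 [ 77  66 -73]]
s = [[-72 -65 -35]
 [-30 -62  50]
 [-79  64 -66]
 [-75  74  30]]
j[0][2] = -41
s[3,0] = -75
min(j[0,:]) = -41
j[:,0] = [49, 77]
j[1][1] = 66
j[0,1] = 0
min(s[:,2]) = -66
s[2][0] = -79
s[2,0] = -79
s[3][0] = -75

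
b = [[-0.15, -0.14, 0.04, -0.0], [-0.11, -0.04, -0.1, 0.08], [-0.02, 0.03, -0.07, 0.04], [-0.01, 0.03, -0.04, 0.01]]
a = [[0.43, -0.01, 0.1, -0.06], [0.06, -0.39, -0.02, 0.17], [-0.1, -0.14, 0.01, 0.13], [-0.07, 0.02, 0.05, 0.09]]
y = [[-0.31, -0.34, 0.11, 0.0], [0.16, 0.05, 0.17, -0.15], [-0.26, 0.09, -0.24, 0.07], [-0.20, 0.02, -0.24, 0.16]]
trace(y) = -0.34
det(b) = 0.00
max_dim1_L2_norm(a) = 0.45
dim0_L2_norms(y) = [0.48, 0.36, 0.4, 0.23]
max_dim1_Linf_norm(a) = 0.43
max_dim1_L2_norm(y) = 0.47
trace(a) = 0.14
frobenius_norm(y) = 0.75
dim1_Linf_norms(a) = [0.43, 0.39, 0.14, 0.09]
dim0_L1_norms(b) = [0.29, 0.24, 0.25, 0.13]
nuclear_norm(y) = 1.16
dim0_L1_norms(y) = [0.93, 0.5, 0.76, 0.38]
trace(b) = -0.25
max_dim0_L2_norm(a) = 0.45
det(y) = 0.00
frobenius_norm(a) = 0.67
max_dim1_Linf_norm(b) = 0.15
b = a @ y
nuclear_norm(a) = 1.05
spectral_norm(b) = 0.24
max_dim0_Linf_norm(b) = 0.15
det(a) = -0.00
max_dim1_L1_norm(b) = 0.33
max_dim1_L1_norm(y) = 0.76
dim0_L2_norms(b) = [0.19, 0.15, 0.13, 0.09]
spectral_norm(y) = 0.59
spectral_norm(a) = 0.47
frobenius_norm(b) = 0.29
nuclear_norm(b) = 0.43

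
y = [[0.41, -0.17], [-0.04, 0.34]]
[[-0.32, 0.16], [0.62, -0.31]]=y @[[-0.01, 0.0], [1.83, -0.92]]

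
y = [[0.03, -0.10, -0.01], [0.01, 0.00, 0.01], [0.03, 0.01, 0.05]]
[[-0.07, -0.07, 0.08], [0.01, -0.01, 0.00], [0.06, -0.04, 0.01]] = y @ [[0.01, -0.5, 0.41], [0.58, 0.57, -0.70], [0.99, -0.63, 0.02]]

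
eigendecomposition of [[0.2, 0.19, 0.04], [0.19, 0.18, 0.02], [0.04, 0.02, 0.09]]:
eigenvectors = [[0.72, 0.69, -0.0],[0.68, -0.71, -0.21],[0.14, -0.15, 0.98]]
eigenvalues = [0.39, -0.0, 0.09]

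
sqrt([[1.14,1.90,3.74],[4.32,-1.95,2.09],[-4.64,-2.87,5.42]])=[[(1.48+0.51j),(0.6-0.64j),0.84-0.06j], [(1.27-1.12j),0.54+1.41j,0.42+0.14j], [(-0.99-0.09j),-0.66+0.12j,(2.56+0.01j)]]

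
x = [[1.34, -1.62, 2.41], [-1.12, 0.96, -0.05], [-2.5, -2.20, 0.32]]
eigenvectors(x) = [[(0.17+0.56j), 0.17-0.56j, (0.73+0j)], [-0.23+0.14j, -0.23-0.14j, (-0.66+0j)], [-0.76+0.00j, (-0.76-0j), -0.19+0.00j]]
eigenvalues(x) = [(0.22+2.26j), (0.22-2.26j), (2.17+0j)]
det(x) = 11.20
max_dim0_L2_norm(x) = 3.05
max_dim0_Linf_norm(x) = 2.5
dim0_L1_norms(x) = [4.96, 4.78, 2.78]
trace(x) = 2.62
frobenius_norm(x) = 4.86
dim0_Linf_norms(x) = [2.5, 2.2, 2.41]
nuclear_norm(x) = 7.71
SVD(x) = [[0.7, 0.63, 0.33],[-0.18, -0.3, 0.94],[0.69, -0.72, -0.09]] @ diag([3.4661722287597256, 3.255606620801696, 0.9928119717081373]) @ [[-0.17, -0.82, 0.55],  [0.91, 0.08, 0.40],  [-0.37, 0.57, 0.73]]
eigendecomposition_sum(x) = [[0.41+0.83j, (0.2+1.04j), (0.84-0.47j)], [-0.32+0.28j, -0.44+0.22j, 0.31+0.32j], [-1.18+0.19j, -1.37-0.15j, (0.26+1.22j)]] + [[0.41-0.83j,0.20-1.04j,(0.84+0.47j)],[(-0.32-0.28j),(-0.44-0.22j),(0.31-0.32j)],[(-1.18-0.19j),(-1.37+0.15j),0.26-1.22j]] + [[0.52-0.00j,(-2.03-0j),0.73-0.00j], [-0.48+0.00j,1.85+0.00j,-0.67+0.00j], [(-0.14+0j),(0.54+0j),(-0.2+0j)]]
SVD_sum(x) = [[-0.42, -1.98, 1.34], [0.11, 0.50, -0.34], [-0.41, -1.96, 1.33]] + [[1.88, 0.17, 0.83], [-0.88, -0.08, -0.39], [-2.12, -0.19, -0.94]] + [[-0.12, 0.19, 0.24], [-0.35, 0.53, 0.68], [0.03, -0.05, -0.07]]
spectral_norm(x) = 3.47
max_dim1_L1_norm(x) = 5.37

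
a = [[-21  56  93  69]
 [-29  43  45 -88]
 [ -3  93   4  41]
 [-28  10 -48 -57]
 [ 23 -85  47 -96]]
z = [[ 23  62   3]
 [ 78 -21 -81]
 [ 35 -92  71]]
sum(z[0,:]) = 88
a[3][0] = -28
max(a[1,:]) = 45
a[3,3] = -57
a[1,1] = 43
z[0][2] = 3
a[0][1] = 56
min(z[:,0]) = 23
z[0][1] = 62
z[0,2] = 3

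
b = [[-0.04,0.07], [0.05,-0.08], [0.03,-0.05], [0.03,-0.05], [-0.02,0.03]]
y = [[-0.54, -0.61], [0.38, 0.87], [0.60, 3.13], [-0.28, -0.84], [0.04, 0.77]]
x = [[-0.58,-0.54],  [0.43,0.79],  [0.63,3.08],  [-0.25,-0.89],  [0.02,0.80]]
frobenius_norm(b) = 0.15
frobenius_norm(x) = 3.58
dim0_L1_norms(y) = [1.84, 6.22]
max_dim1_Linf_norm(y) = 3.13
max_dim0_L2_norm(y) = 3.5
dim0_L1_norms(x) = [1.91, 6.1]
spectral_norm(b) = 0.15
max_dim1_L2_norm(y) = 3.19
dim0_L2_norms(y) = [0.94, 3.5]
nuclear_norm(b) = 0.16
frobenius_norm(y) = 3.62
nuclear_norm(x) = 4.07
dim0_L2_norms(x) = [0.99, 3.44]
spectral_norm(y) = 3.59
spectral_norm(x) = 3.54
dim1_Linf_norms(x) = [0.58, 0.79, 3.08, 0.89, 0.8]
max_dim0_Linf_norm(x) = 3.08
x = y + b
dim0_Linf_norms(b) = [0.05, 0.08]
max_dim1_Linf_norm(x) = 3.08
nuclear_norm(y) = 4.06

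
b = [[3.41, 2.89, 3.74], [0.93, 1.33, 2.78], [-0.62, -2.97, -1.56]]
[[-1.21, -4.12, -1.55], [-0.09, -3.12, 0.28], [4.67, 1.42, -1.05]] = b@[[0.57,  -0.04,  -1.12], [-2.10,  0.15,  0.45], [0.78,  -1.18,  0.26]]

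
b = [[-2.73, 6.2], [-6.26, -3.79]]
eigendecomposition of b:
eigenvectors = [[-0.06-0.70j,-0.06+0.70j], [(0.71+0j),(0.71-0j)]]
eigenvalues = [(-3.26+6.21j), (-3.26-6.21j)]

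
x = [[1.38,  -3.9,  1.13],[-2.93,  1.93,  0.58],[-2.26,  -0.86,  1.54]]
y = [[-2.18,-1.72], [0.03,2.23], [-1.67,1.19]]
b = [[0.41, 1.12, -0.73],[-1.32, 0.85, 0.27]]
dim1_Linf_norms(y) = [2.18, 2.23, 1.67]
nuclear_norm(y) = 5.77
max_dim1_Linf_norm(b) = 1.32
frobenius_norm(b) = 2.12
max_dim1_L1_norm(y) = 3.9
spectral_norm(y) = 3.24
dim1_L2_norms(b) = [1.4, 1.59]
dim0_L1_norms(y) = [3.88, 5.14]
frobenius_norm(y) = 4.11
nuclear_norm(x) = 8.70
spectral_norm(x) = 5.20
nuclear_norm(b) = 2.99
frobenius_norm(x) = 6.27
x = y @ b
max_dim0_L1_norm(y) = 5.14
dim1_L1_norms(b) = [2.26, 2.44]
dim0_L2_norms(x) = [3.95, 4.44, 2.0]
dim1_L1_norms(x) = [6.41, 5.44, 4.66]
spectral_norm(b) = 1.61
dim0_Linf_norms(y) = [2.18, 2.23]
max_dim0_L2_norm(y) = 3.06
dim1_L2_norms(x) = [4.29, 3.56, 2.87]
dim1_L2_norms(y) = [2.78, 2.23, 2.05]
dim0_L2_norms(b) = [1.38, 1.41, 0.78]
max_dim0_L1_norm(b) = 1.97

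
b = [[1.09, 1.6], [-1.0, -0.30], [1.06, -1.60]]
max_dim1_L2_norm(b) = 1.94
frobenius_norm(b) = 2.92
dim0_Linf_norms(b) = [1.09, 1.6]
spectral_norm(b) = 2.30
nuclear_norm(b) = 4.10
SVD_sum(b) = [[0.31, 1.74], [-0.08, -0.46], [-0.24, -1.37]] + [[0.78, -0.14], [-0.92, 0.16], [1.30, -0.23]]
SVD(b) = [[-0.77,  0.44], [0.2,  -0.52], [0.61,  0.73]] @ diag([2.2960368188109643, 1.802752042479616]) @ [[-0.17, -0.98], [0.98, -0.17]]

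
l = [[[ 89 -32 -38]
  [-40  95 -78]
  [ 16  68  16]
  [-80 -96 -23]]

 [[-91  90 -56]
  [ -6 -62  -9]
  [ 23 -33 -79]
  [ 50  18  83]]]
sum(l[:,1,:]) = -100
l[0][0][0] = 89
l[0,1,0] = -40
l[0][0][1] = -32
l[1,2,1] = -33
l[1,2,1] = -33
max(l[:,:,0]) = 89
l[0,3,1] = -96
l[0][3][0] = -80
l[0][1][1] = 95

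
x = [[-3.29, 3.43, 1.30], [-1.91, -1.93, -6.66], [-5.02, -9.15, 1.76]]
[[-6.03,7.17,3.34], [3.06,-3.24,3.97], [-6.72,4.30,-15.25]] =x@[[1.35, -1.41, 0.07], [-0.16, 0.45, 1.43], [-0.8, 0.76, -1.03]]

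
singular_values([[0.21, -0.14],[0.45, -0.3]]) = [0.6, 0.0]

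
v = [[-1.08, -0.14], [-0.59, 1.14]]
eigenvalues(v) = [-1.12, 1.18]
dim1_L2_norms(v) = [1.09, 1.28]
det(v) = -1.31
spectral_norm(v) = 1.40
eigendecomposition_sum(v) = [[-1.1, -0.07], [-0.29, -0.02]] + [[0.02, -0.07], [-0.3, 1.16]]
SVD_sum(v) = [[-0.57, 0.47], [-0.91, 0.76]] + [[-0.51, -0.61],[0.32, 0.38]]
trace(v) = 0.06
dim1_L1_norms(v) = [1.22, 1.73]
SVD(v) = [[-0.53, -0.85], [-0.85, 0.53]] @ diag([1.3954624126931694, 0.9414800341805227]) @ [[0.77, -0.64], [0.64, 0.77]]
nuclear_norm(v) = 2.34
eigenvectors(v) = [[-0.97, 0.06], [-0.25, -1.00]]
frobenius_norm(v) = 1.68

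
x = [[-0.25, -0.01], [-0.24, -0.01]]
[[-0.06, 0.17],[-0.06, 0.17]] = x@[[0.28, -0.69], [-1.06, -0.1]]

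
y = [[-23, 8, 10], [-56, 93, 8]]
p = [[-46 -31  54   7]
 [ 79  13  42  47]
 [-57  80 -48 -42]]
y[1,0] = -56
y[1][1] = 93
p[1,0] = 79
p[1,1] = 13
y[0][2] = 10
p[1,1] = 13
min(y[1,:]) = -56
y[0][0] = -23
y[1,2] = 8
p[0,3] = 7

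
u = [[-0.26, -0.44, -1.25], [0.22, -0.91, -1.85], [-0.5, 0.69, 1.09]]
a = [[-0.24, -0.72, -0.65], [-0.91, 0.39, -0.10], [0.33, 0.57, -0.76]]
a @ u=[[0.23, 0.31, 0.92], [0.37, -0.02, 0.31], [0.42, -1.19, -2.30]]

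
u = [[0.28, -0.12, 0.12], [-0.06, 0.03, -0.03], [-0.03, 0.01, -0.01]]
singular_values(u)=[0.34, 0.01, 0.0]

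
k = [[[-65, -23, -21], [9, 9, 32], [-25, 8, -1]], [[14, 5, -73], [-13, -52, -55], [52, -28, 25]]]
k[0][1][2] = 32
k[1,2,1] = -28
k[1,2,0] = 52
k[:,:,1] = [[-23, 9, 8], [5, -52, -28]]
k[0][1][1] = 9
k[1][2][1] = -28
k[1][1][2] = -55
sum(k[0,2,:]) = -18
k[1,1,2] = -55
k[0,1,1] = 9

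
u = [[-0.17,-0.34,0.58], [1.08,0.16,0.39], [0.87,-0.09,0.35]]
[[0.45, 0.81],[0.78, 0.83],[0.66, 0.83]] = u @ [[0.39, 0.41], [0.03, -0.52], [0.91, 1.21]]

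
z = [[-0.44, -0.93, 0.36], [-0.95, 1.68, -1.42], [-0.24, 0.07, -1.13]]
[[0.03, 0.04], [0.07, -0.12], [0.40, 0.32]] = z @ [[0.10, 0.18], [-0.23, -0.26], [-0.39, -0.34]]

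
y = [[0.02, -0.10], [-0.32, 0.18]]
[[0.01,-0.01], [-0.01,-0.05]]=y @[[-0.02, 0.24],[-0.08, 0.13]]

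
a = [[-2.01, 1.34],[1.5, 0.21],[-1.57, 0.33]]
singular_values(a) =[3.13, 0.94]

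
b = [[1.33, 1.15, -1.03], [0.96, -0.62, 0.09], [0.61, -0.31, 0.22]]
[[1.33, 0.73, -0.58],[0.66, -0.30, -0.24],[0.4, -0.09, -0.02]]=b@[[0.78, 0.13, -0.14], [0.13, 0.73, 0.27], [-0.14, 0.27, 0.68]]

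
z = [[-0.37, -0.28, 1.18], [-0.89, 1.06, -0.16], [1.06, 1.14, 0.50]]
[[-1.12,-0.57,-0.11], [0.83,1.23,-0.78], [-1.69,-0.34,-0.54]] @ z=[[0.81,-0.42,-1.29], [-2.23,0.18,0.39], [0.36,-0.50,-2.21]]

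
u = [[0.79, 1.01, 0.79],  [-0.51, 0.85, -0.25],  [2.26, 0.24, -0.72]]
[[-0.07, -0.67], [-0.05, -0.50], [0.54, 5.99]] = u @ [[0.17, 1.88], [-0.02, -0.19], [-0.23, -2.48]]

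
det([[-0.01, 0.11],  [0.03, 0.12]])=-0.004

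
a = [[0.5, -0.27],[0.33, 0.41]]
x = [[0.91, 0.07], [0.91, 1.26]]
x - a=[[0.41, 0.34], [0.58, 0.85]]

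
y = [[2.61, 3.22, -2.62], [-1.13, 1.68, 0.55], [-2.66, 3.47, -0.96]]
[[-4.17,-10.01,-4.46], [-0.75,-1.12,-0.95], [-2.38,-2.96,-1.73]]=y@[[-0.24, -1.26, -0.57], [-0.75, -1.68, -0.94], [0.43, 0.50, -0.02]]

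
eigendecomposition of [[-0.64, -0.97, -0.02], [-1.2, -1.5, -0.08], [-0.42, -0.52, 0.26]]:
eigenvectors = [[-0.5, -0.79, 0.09], [-0.83, 0.6, -0.10], [-0.26, -0.12, 0.99]]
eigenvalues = [-2.25, 0.09, 0.28]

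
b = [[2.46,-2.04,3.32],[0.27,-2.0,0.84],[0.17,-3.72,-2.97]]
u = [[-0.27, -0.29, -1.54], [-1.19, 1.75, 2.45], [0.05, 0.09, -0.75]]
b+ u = [[2.19, -2.33, 1.78], [-0.92, -0.25, 3.29], [0.22, -3.63, -3.72]]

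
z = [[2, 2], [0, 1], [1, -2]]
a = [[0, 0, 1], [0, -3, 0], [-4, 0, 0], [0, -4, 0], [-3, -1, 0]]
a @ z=[[1, -2], [0, -3], [-8, -8], [0, -4], [-6, -7]]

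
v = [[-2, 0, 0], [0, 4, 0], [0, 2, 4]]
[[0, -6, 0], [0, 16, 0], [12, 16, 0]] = v @ [[0, 3, 0], [0, 4, 0], [3, 2, 0]]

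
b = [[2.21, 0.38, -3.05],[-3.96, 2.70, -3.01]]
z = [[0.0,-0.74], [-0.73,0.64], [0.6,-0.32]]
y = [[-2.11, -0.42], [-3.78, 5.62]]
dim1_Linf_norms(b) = [3.05, 3.96]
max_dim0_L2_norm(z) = 1.03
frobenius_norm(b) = 6.81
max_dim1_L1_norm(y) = 9.4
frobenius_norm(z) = 1.40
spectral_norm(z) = 1.28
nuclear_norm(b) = 9.44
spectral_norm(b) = 5.67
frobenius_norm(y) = 7.11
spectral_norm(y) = 6.83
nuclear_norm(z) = 1.84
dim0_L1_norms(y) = [5.89, 6.04]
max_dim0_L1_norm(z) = 1.7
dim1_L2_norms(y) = [2.15, 6.77]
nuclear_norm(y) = 8.80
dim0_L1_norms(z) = [1.33, 1.7]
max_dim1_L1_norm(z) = 1.37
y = b @ z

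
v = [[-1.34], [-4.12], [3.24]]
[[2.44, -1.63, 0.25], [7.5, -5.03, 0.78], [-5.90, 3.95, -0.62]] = v@[[-1.82, 1.22, -0.19]]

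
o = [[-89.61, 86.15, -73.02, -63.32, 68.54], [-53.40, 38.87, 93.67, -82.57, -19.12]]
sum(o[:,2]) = 20.650000000000006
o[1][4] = -19.12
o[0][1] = 86.15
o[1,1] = 38.87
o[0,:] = [-89.61, 86.15, -73.02, -63.32, 68.54]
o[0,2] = -73.02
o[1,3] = -82.57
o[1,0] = -53.4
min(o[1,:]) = -82.57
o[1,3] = -82.57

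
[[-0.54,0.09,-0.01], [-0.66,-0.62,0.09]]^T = [[-0.54, -0.66], [0.09, -0.62], [-0.01, 0.09]]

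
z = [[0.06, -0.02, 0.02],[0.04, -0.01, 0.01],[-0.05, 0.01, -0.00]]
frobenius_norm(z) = 0.09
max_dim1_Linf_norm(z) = 0.06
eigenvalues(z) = [(0.02+0.02j), (0.02-0.02j), 0j]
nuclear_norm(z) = 0.11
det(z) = 0.00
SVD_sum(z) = [[0.06, -0.02, 0.01], [0.04, -0.01, 0.01], [-0.05, 0.01, -0.01]] + [[-0.00, -0.0, 0.01], [-0.0, -0.0, 0.00], [-0.0, -0.0, 0.01]] + [[-0.0, -0.00, -0.00], [0.00, 0.0, 0.0], [0.00, 0.00, 0.0]]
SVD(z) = [[-0.71, 0.57, -0.41], [-0.46, 0.08, 0.89], [0.54, 0.82, 0.21]] @ diag([0.09284527206872814, 0.013309239682776856, 0.0016185158480062749]) @ [[-0.94, 0.26, -0.2],  [-0.28, -0.3, 0.91],  [0.18, 0.92, 0.35]]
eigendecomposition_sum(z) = [[(0.03-0.01j), (-0.01+0.01j), (0.01-0.01j)], [0.02-0.01j, -0.01+0.01j, -0.01j], [-0.02+0.03j, -0.02j, (-0+0.02j)]] + [[(0.03+0.01j), -0.01-0.01j, (0.01+0.01j)], [(0.02+0.01j), (-0.01-0.01j), 0.00+0.01j], [(-0.02-0.03j), 0.02j, -0.00-0.02j]] + [[(-0+0j),0.00+0.00j,0.00-0.00j], [-0.00+0.00j,0.00+0.00j,0.00-0.00j], [-0.00+0.00j,0j,0.00-0.00j]]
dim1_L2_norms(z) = [0.07, 0.04, 0.05]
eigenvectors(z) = [[-0.43-0.33j,(-0.43+0.33j),0.16+0.00j],[(-0.38-0.16j),-0.38+0.16j,0.89+0.00j],[(0.73+0j),(0.73-0j),0.42+0.00j]]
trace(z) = 0.05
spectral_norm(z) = 0.09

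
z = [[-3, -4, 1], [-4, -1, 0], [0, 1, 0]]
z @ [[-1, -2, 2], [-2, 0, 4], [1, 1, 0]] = [[12, 7, -22], [6, 8, -12], [-2, 0, 4]]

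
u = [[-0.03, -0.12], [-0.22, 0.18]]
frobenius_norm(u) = 0.31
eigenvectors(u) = [[-0.8,0.37], [-0.59,-0.93]]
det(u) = -0.03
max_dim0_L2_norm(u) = 0.22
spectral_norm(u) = 0.29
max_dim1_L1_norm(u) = 0.4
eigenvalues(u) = [-0.12, 0.27]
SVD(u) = [[0.21,-0.98], [-0.98,-0.21]] @ diag([0.2899511939134806, 0.10967363014028113]) @ [[0.72, -0.69], [0.69, 0.72]]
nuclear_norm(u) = 0.40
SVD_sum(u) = [[0.04, -0.04], [-0.2, 0.2]] + [[-0.07, -0.08], [-0.02, -0.02]]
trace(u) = 0.15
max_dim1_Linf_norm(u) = 0.22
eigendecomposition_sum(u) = [[-0.09, -0.04], [-0.07, -0.03]] + [[0.06, -0.08], [-0.15, 0.21]]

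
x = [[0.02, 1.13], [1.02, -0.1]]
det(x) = -1.155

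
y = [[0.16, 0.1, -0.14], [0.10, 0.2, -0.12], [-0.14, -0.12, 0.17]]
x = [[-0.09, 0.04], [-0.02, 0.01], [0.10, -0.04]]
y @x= [[-0.03, 0.01], [-0.02, 0.01], [0.03, -0.01]]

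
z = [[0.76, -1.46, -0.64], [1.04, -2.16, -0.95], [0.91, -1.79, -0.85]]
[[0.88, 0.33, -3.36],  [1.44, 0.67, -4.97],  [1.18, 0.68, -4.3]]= z@ [[-1.58,-2.03,-0.05], [-0.97,0.27,1.06], [-1.04,-3.54,2.77]]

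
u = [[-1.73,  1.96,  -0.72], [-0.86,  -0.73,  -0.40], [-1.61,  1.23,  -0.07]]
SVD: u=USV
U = [[-0.8, 0.15, -0.58],[-0.06, -0.98, -0.17],[-0.59, -0.1, 0.8]]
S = [3.36, 1.2, 0.45]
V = [[0.71,-0.67,0.19], [0.63,0.74,0.24], [-0.31,-0.05,0.95]]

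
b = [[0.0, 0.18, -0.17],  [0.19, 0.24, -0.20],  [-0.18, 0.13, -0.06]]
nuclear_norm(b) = 0.71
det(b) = -0.00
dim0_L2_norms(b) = [0.26, 0.33, 0.27]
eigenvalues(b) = [-0.19, 0.32, 0.05]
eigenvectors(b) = [[-0.62, 0.45, 0.06],[-0.09, 0.89, 0.69],[-0.78, 0.09, 0.72]]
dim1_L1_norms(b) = [0.35, 0.63, 0.37]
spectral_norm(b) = 0.43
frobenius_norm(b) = 0.50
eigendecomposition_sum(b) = [[-0.13, 0.07, -0.06], [-0.02, 0.01, -0.01], [-0.16, 0.09, -0.07]] + [[0.13, 0.11, -0.12], [0.25, 0.21, -0.23], [0.03, 0.02, -0.02]] + [[-0.00, 0.00, 0.0], [-0.05, 0.02, 0.03], [-0.05, 0.02, 0.03]]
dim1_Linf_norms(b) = [0.18, 0.24, 0.18]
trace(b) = 0.18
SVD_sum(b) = [[0.07,0.17,-0.15], [0.1,0.26,-0.22], [0.02,0.06,-0.05]] + [[-0.06, 0.02, -0.01],  [0.09, -0.03, 0.01],  [-0.20, 0.06, -0.02]] + [[-0.0, -0.01, -0.02], [0.0, 0.01, 0.01], [0.0, 0.01, 0.01]]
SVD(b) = [[-0.55,-0.27,0.79], [-0.81,0.39,-0.43], [-0.19,-0.88,-0.44]] @ diag([0.4333007462220762, 0.2435911735787674, 0.028527240979645107]) @ [[-0.28, -0.74, 0.62], [0.95, -0.29, 0.09], [-0.11, -0.61, -0.78]]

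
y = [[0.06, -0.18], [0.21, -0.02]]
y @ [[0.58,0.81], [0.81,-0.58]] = [[-0.11, 0.15], [0.11, 0.18]]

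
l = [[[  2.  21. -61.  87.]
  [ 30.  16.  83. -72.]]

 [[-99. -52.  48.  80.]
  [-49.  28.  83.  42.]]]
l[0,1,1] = 16.0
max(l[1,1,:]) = 83.0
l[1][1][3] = 42.0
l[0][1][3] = -72.0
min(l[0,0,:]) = -61.0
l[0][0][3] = 87.0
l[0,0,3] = 87.0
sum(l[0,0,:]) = 49.0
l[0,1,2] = 83.0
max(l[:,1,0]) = 30.0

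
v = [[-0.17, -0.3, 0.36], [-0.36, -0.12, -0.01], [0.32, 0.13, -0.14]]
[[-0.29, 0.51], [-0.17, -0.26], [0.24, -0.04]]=v @[[0.52, 0.60], [-0.12, 0.25], [-0.65, 1.9]]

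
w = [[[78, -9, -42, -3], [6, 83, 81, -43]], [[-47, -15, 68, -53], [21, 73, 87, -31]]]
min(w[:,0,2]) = -42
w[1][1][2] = 87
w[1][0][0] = -47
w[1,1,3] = -31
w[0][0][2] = -42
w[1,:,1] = [-15, 73]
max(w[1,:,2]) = 87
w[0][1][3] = -43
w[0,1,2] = 81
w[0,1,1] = 83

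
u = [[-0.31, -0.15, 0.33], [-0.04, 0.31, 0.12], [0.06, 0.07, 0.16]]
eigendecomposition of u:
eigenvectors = [[-0.99, -0.60, -0.05], [-0.08, 0.42, 0.94], [0.12, -0.68, 0.33]]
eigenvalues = [-0.36, 0.17, 0.35]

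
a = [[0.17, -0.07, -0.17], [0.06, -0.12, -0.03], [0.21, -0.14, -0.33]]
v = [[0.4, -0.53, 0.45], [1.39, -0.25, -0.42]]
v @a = [[0.13,-0.03,-0.2], [0.13,-0.01,-0.09]]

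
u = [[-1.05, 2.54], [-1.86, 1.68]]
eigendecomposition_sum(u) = [[(-0.53+0.97j),(1.27-0.24j)],  [-0.93+0.17j,(0.84+0.72j)]] + [[-0.52-0.97j, (1.27+0.24j)], [-0.93-0.17j, 0.84-0.72j]]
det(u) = 2.96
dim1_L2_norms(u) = [2.75, 2.51]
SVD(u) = [[-0.74,  -0.67], [-0.67,  0.74]] @ diag([3.629143873675187, 0.8157295778417412]) @ [[0.56, -0.83], [-0.83, -0.56]]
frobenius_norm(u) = 3.72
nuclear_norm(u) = 4.44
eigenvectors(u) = [[0.76+0.00j, 0.76-0.00j], [0.41+0.51j, 0.41-0.51j]]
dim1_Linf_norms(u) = [2.54, 1.86]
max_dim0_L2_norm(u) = 3.05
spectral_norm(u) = 3.63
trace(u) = 0.63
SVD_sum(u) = [[-1.5, 2.23], [-1.36, 2.02]] + [[0.45, 0.31],[-0.50, -0.34]]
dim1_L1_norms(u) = [3.59, 3.54]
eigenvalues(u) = [(0.31+1.69j), (0.31-1.69j)]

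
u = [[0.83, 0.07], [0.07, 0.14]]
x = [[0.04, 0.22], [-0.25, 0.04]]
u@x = [[0.02, 0.19],  [-0.03, 0.02]]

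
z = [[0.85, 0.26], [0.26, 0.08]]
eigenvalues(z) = [0.93, 0.0]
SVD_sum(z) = [[0.85, 0.26], [0.26, 0.08]] + [[0.0, -0.00], [-0.0, 0.0]]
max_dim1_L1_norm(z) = 1.11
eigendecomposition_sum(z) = [[0.85, 0.26], [0.26, 0.08]] + [[0.00, -0.00], [-0.0, 0.0]]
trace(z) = 0.93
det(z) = 0.00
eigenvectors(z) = [[0.96, -0.29], [0.29, 0.96]]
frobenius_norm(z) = 0.93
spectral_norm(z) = 0.93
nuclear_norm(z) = 0.93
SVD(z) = [[-0.96, -0.29],[-0.29, 0.96]] @ diag([0.9295696933722646, 0.00043030662773534497]) @ [[-0.96,-0.29],[-0.29,0.96]]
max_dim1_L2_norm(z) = 0.89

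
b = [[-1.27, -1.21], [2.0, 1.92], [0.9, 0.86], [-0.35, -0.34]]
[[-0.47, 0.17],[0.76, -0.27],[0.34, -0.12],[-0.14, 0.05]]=b @ [[-0.59,0.2], [1.01,-0.35]]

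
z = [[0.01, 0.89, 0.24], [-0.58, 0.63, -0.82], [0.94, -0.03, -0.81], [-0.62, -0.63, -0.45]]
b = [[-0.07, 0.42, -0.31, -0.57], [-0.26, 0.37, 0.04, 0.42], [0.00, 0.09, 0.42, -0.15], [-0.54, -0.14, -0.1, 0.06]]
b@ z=[[-0.18, 0.57, 0.15], [-0.44, -0.26, -0.59], [0.44, 0.14, -0.35], [-0.06, -0.60, 0.04]]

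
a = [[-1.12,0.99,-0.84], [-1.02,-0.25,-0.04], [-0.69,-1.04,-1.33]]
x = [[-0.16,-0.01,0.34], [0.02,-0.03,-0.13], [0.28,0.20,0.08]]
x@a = [[-0.05, -0.51, -0.32], [0.1, 0.16, 0.16], [-0.57, 0.14, -0.35]]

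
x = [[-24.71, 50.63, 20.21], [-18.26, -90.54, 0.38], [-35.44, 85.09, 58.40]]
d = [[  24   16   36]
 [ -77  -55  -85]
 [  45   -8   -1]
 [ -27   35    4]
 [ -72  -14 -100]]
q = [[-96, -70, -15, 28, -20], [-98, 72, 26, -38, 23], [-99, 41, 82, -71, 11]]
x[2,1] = 85.09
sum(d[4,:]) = -186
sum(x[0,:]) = 46.13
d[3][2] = 4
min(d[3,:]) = -27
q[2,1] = 41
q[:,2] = [-15, 26, 82]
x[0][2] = 20.21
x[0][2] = 20.21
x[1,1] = -90.54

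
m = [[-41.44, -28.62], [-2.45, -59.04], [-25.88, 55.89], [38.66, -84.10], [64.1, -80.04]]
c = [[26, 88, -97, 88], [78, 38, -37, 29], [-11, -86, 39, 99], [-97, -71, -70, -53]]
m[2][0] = -25.88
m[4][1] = -80.04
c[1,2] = -37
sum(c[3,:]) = -291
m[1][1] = -59.04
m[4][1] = -80.04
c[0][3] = 88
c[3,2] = -70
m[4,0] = 64.1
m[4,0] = 64.1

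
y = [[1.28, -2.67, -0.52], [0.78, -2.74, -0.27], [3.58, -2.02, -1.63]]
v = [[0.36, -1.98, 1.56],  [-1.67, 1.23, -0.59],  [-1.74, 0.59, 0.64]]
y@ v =[[5.82, -6.13, 3.24], [5.33, -5.07, 2.66], [7.5, -10.53, 5.73]]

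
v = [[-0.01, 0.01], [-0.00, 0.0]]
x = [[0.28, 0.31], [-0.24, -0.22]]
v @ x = [[-0.01, -0.01], [0.0, 0.00]]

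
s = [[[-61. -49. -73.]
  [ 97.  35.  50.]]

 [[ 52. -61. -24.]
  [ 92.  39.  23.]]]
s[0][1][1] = 35.0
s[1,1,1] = 39.0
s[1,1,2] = 23.0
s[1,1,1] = 39.0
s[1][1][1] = 39.0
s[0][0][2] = -73.0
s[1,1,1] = 39.0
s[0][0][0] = -61.0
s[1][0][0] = 52.0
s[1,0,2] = -24.0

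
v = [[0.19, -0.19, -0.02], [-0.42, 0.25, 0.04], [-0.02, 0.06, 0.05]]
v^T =[[0.19,-0.42,-0.02], [-0.19,0.25,0.06], [-0.02,0.04,0.05]]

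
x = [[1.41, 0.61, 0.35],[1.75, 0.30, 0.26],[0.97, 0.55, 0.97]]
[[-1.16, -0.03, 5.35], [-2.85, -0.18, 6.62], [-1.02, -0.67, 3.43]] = x @ [[-2.08, -0.07, 3.81], [3.44, 0.7, 0.17], [-0.92, -1.02, -0.37]]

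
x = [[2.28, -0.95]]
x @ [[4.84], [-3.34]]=[[14.21]]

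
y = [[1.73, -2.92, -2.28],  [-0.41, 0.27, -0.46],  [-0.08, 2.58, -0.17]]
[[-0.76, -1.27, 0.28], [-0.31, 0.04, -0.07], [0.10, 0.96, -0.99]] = y @ [[0.30, 0.04, -0.27],[0.08, 0.38, -0.38],[0.46, 0.10, 0.16]]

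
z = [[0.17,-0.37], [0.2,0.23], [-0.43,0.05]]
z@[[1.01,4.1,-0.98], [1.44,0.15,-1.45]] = [[-0.36, 0.64, 0.37], [0.53, 0.85, -0.53], [-0.36, -1.76, 0.35]]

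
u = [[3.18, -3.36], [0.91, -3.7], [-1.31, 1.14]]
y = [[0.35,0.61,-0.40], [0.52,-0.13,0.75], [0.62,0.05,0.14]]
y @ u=[[2.19, -3.89], [0.55, -0.41], [1.83, -2.11]]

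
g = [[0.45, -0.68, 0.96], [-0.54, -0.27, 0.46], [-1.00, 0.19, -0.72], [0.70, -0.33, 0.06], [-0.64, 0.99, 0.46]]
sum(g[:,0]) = -1.0350000000000001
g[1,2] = 0.456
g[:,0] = [0.451, -0.543, -1.0, 0.699, -0.642]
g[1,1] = -0.272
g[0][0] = 0.451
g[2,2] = -0.724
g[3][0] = 0.699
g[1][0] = -0.543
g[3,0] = 0.699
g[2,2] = -0.724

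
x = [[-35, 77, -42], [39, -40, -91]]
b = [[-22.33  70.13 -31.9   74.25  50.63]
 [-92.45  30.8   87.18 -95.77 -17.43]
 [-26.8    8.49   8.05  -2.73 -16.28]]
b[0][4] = 50.63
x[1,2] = -91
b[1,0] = -92.45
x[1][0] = 39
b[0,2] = -31.9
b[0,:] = [-22.33, 70.13, -31.9, 74.25, 50.63]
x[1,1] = -40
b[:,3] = [74.25, -95.77, -2.73]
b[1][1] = 30.8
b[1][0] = -92.45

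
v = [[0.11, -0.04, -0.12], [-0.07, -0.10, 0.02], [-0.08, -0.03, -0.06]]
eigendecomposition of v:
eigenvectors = [[-0.92,0.45,0.38], [0.27,0.53,-0.52], [0.3,0.72,0.77]]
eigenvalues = [0.16, -0.13, -0.08]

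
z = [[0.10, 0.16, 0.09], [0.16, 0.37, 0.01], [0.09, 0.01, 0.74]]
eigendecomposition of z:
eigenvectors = [[-0.91,0.39,0.16], [0.41,0.91,0.09], [0.11,-0.15,0.98]]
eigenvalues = [0.02, 0.44, 0.76]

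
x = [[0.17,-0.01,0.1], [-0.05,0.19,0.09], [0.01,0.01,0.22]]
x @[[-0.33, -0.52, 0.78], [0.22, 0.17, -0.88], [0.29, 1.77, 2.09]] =[[-0.03, 0.09, 0.35], [0.08, 0.22, -0.02], [0.06, 0.39, 0.46]]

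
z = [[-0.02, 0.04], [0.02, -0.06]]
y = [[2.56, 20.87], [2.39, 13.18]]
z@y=[[0.04, 0.11], [-0.09, -0.37]]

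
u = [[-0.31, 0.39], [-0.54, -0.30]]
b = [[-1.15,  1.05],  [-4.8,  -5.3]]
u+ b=[[-1.46, 1.44], [-5.34, -5.6]]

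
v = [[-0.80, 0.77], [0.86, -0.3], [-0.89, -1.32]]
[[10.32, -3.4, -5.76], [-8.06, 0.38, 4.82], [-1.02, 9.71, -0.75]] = v @ [[-7.37, -1.72, 4.70],[5.74, -6.2, -2.60]]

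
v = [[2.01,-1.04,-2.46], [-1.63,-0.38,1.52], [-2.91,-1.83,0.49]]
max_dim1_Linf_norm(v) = 2.91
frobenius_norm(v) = 5.32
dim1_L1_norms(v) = [5.51, 3.53, 5.23]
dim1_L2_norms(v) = [3.34, 2.26, 3.47]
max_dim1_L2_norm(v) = 3.47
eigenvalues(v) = [(3.94+0j), (-0.91+0.53j), (-0.91-0.53j)]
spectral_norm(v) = 4.66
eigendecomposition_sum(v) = [[(2.93+0j), 0.15+0.00j, -2.02+0.00j],  [(-1.66+0j), (-0.09+0j), 1.15-0.00j],  [-1.59+0.00j, -0.08+0.00j, (1.1-0j)]] + [[(-0.46-0.51j), -0.60-1.05j, (-0.22+0.16j)], [0.02+0.47j, (-0.15+0.81j), (0.19+0.01j)], [-0.66-0.71j, -0.87-1.46j, -0.30+0.23j]] + [[(-0.46+0.51j), -0.60+1.05j, -0.22-0.16j],[0.02-0.47j, (-0.15-0.81j), 0.19-0.01j],[(-0.66+0.71j), -0.87+1.46j, (-0.3-0.23j)]]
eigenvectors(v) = [[(-0.79+0j), (0.54+0.01j), (0.54-0.01j)], [0.45+0.00j, -0.28-0.24j, -0.28+0.24j], [(0.43+0j), (0.76+0j), (0.76-0j)]]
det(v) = 4.37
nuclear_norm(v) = 7.58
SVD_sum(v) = [[2.34, 0.43, -1.55], [-1.84, -0.34, 1.21], [-2.43, -0.45, 1.6]] + [[-0.41, -1.38, -1.0], [0.04, 0.15, 0.11], [-0.43, -1.45, -1.05]] + [[0.07,-0.09,0.09],[0.17,-0.19,0.20],[-0.05,0.06,-0.06]]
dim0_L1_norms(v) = [6.55, 3.25, 4.47]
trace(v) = 2.12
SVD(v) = [[-0.61, 0.69, 0.39], [0.48, -0.07, 0.87], [0.63, 0.72, -0.28]] @ diag([4.659381042797881, 2.5489142979582664, 0.3678371918113385]) @ [[-0.83,  -0.15,  0.54],  [-0.23,  -0.79,  -0.57],  [0.52,  -0.60,  0.61]]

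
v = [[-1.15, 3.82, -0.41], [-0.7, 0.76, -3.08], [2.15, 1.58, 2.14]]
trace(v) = 1.75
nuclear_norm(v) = 9.95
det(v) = -25.92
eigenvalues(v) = [(-1.9+0j), (1.82+3.21j), (1.82-3.21j)]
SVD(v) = [[-0.69, 0.63, -0.37], [-0.65, -0.29, 0.71], [0.34, 0.72, 0.61]] @ diag([4.408981895895186, 4.104281810175315, 1.4322183717340498]) @ [[0.45, -0.58, 0.68], [0.25, 0.81, 0.53], [0.86, 0.07, -0.51]]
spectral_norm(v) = 4.41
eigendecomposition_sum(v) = [[(-1.23+0j), 1.26+0.00j, (0.84-0j)], [0.30-0.00j, -0.31-0.00j, (-0.2+0j)], [0.54-0.00j, (-0.55-0j), -0.37+0.00j]] + [[0.04+0.73j, 1.28+0.69j, (-0.62+1.29j)], [(-0.5+0.62j), (0.53+1.48j), -1.44+0.59j], [0.81+0.14j, 1.07-1.22j, 1.25+1.00j]] + [[0.04-0.73j, (1.28-0.69j), (-0.62-1.29j)], [-0.50-0.62j, (0.53-1.48j), -1.44-0.59j], [0.81-0.14j, (1.07+1.22j), (1.25-1j)]]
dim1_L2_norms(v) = [4.01, 3.25, 3.42]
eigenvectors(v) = [[-0.89+0.00j, (0.12+0.53j), (0.12-0.53j)], [0.22+0.00j, (-0.28+0.51j), (-0.28-0.51j)], [0.39+0.00j, 0.60+0.00j, 0.60-0.00j]]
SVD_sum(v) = [[-1.35, 1.77, -2.05],[-1.27, 1.66, -1.93],[0.66, -0.87, 1.01]] + [[0.65, 2.09, 1.37], [-0.30, -0.97, -0.64], [0.74, 2.39, 1.57]] + [[-0.45, -0.04, 0.27],[0.87, 0.07, -0.51],[0.75, 0.06, -0.44]]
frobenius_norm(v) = 6.19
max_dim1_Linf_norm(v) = 3.82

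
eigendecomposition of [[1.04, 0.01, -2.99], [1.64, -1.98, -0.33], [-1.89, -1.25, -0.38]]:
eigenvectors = [[(0.79+0j), (-0.07+0.5j), -0.07-0.50j], [(0.29+0j), 0.66+0.00j, (0.66-0j)], [-0.54+0.00j, (0.08+0.56j), 0.08-0.56j]]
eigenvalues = [(3.08+0j), (-2.2+0.96j), (-2.2-0.96j)]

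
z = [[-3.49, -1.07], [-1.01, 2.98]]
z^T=[[-3.49, -1.01], [-1.07, 2.98]]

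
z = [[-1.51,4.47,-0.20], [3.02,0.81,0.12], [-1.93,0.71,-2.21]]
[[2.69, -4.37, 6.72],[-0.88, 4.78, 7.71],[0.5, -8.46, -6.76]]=z@[[-0.43, 1.58, 1.87],  [0.47, -0.34, 2.23],  [0.30, 2.34, 2.14]]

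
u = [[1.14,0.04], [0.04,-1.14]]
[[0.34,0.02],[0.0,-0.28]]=u @ [[0.3, 0.01], [0.01, 0.25]]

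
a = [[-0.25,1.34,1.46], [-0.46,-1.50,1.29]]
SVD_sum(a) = [[0.04, 0.14, -0.1],[-0.44, -1.6, 1.16]] + [[-0.29, 1.2, 1.56], [-0.02, 0.10, 0.13]]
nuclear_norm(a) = 4.03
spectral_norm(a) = 2.03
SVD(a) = [[-0.08, 1.0], [1.00, 0.08]] @ diag([2.0314237166516036, 1.9971774291297686]) @ [[-0.22, -0.79, 0.57], [-0.14, 0.61, 0.78]]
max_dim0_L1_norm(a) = 2.84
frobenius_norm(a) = 2.85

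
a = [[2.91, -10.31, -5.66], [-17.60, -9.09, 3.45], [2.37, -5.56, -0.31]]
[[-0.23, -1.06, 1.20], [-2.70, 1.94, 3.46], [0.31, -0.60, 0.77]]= a @ [[0.17, -0.13, -0.09], [0.01, 0.05, -0.18], [0.11, 0.03, 0.07]]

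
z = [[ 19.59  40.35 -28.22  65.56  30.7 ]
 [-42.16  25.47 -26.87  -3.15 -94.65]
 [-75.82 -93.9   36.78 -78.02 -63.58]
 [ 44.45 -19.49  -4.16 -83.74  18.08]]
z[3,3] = -83.74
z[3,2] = -4.16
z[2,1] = -93.9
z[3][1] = -19.49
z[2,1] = -93.9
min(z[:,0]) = -75.82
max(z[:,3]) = 65.56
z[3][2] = -4.16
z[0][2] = -28.22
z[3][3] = -83.74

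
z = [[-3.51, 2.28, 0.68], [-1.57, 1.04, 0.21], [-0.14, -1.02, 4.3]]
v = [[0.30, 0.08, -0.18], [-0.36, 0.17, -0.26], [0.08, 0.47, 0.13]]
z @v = [[-1.82, 0.43, 0.13], [-0.83, 0.15, 0.04], [0.67, 1.84, 0.85]]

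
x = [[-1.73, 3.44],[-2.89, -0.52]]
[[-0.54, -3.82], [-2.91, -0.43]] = x @[[0.95, 0.32], [0.32, -0.95]]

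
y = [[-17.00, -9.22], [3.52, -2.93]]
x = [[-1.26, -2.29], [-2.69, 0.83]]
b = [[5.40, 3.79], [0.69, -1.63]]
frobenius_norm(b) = 6.83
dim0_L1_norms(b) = [6.09, 5.42]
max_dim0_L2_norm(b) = 5.44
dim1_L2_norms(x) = [2.61, 2.82]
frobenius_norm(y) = 19.87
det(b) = -11.42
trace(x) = -0.43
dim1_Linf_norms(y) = [17.0, 3.52]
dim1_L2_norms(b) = [6.6, 1.77]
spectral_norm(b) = 6.61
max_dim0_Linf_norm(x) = 2.69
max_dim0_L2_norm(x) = 2.97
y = b @ x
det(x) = -7.21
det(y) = 82.26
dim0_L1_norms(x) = [3.95, 3.12]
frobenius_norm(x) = 3.84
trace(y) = -19.93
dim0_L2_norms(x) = [2.97, 2.44]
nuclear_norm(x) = 5.40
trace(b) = 3.77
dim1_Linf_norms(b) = [5.4, 1.63]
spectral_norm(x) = 2.99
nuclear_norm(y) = 23.65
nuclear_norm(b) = 8.34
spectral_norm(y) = 19.42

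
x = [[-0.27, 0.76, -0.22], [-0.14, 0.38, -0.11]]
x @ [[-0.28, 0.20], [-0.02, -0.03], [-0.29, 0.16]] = [[0.12, -0.11], [0.06, -0.06]]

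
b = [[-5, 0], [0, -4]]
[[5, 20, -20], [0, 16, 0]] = b @ [[-1, -4, 4], [0, -4, 0]]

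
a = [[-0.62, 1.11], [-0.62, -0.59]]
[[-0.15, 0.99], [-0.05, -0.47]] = a@[[0.14, -0.06], [-0.06, 0.86]]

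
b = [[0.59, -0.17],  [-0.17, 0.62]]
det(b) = 0.34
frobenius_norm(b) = 0.89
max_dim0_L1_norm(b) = 0.79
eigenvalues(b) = [0.43, 0.78]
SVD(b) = [[-0.68, 0.74], [0.74, 0.68]] @ diag([0.7756604816587602, 0.43433951834123974]) @ [[-0.68, 0.74], [0.74, 0.68]]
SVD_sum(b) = [[0.35, -0.39], [-0.39, 0.42]] + [[0.24,0.22], [0.22,0.2]]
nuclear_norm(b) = 1.21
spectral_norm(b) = 0.78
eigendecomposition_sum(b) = [[0.24, 0.22], [0.22, 0.2]] + [[0.35,-0.39], [-0.39,0.42]]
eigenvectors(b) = [[-0.74, 0.68], [-0.68, -0.74]]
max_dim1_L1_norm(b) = 0.79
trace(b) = 1.21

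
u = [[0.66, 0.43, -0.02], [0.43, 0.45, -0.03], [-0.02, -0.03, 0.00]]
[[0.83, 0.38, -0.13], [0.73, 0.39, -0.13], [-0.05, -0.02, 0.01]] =u @ [[0.50,0.05,-0.07], [1.17,0.77,-0.17], [0.30,-0.67,0.78]]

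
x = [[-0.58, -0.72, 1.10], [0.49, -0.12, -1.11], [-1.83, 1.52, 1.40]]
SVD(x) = [[-0.26, -0.85, 0.46], [0.36, 0.36, 0.86], [-0.90, 0.39, 0.21]] @ diag([3.019193942329421, 1.401722469092277, 0.30056955641444194]) @ [[0.65,-0.40,-0.64], [-0.04,0.83,-0.56], [-0.76,-0.39,-0.53]]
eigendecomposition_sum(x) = [[(-0.2+0.52j), -0.23-0.65j, (0.57-0.3j)],[0.30-0.37j, (0.01+0.58j), -0.54+0.09j],[-0.86-0.03j, 0.83-0.65j, (0.71+0.7j)]] + [[(-0.2-0.52j), -0.23+0.65j, 0.57+0.30j], [0.30+0.37j, (0.01-0.58j), (-0.54-0.09j)], [-0.86+0.03j, (0.83+0.65j), (0.71-0.7j)]] + [[(-0.19+0j),(-0.26+0j),-0.05-0.00j], [-0.10+0.00j,(-0.15+0j),-0.03-0.00j], [-0.11+0.00j,-0.15+0.00j,-0.03-0.00j]]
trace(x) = 0.70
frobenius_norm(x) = 3.34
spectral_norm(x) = 3.02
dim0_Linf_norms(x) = [1.83, 1.52, 1.4]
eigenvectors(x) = [[-0.15+0.47j, (-0.15-0.47j), -0.79+0.00j], [(0.25-0.34j), 0.25+0.34j, (-0.43+0j)], [(-0.76+0j), -0.76-0.00j, (-0.44+0j)]]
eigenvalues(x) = [(0.53+1.8j), (0.53-1.8j), (-0.36+0j)]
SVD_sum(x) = [[-0.52, 0.32, 0.51], [0.7, -0.44, -0.70], [-1.76, 1.09, 1.74]] + [[0.04,  -0.99,  0.66], [-0.02,  0.42,  -0.28], [-0.02,  0.46,  -0.31]] + [[-0.1, -0.05, -0.07], [-0.20, -0.10, -0.14], [-0.05, -0.02, -0.03]]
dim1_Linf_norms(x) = [1.1, 1.11, 1.83]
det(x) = -1.27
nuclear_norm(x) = 4.72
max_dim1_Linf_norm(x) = 1.83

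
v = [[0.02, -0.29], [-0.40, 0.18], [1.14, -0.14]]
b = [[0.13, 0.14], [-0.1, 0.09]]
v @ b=[[0.03, -0.02], [-0.07, -0.04], [0.16, 0.15]]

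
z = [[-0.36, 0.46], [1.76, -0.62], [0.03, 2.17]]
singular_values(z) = [2.42, 1.64]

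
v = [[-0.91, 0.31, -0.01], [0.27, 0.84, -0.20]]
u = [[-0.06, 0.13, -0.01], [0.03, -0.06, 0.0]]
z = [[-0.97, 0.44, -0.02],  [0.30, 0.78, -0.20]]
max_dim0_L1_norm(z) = 1.27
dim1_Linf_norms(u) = [0.13, 0.06]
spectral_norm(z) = 1.07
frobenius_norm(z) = 1.37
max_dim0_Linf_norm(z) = 0.97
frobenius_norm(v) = 1.32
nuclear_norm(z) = 1.92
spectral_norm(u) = 0.16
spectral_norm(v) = 0.96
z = u + v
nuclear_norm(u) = 0.16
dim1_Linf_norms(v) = [0.91, 0.84]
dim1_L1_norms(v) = [1.23, 1.31]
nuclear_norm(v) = 1.87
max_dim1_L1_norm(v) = 1.31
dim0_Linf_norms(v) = [0.91, 0.84, 0.2]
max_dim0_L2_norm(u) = 0.14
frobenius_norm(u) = 0.16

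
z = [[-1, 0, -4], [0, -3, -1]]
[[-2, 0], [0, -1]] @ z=[[2, 0, 8], [0, 3, 1]]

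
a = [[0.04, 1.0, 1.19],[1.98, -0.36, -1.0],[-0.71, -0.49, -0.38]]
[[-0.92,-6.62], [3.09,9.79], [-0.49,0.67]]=a @ [[1.84,2.89], [-2.9,-3.32], [1.60,-2.87]]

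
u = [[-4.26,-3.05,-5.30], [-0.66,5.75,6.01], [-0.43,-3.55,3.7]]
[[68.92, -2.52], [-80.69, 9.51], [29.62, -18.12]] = u @ [[-4.2, 0.2], [-11.17, 3.38], [-3.2, -1.63]]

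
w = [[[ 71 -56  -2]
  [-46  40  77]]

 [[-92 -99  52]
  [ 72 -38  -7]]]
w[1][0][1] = -99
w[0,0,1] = -56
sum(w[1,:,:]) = -112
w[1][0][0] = -92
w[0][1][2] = 77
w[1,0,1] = -99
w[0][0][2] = -2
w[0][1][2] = 77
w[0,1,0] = -46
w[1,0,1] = -99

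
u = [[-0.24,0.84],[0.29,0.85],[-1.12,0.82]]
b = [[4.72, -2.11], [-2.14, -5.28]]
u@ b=[[-2.93, -3.93], [-0.45, -5.1], [-7.04, -1.97]]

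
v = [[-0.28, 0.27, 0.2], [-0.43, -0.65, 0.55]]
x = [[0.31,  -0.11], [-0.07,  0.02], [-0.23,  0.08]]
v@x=[[-0.15, 0.05], [-0.21, 0.08]]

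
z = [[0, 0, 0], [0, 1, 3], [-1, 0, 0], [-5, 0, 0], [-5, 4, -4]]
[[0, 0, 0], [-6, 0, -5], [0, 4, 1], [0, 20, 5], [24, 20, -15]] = z @ [[0, -4, -1], [3, 0, -5], [-3, 0, 0]]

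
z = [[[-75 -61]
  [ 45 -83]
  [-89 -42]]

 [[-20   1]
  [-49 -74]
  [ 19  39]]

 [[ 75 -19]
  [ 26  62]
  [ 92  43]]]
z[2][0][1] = -19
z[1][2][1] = 39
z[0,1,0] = 45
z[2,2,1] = 43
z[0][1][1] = -83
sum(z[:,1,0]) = 22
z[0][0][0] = -75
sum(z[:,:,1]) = -134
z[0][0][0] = -75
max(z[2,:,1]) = 62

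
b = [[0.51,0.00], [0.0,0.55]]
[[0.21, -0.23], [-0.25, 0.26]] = b@[[0.42, -0.45], [-0.45, 0.47]]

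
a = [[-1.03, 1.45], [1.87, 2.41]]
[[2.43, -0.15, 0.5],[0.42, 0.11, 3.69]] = a@[[-1.01, 0.10, 0.8], [0.96, -0.03, 0.91]]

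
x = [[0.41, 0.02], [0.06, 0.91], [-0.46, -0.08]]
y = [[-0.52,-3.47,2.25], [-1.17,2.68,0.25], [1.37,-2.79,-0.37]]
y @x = [[-1.46,-3.35], [-0.43,2.4], [0.56,-2.48]]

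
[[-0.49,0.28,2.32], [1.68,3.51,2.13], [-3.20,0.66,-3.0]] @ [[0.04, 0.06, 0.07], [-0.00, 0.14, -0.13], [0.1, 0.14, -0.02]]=[[0.21, 0.33, -0.12], [0.28, 0.89, -0.38], [-0.43, -0.52, -0.25]]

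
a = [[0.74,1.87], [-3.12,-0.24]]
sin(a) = [[2.39, 4.04], [-6.74, 0.27]]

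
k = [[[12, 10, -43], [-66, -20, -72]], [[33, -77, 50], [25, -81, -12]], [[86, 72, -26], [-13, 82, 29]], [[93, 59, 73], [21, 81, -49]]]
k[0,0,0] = 12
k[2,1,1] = 82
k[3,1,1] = 81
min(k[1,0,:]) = -77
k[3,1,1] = 81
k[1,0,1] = -77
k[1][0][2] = 50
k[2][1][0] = -13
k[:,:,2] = [[-43, -72], [50, -12], [-26, 29], [73, -49]]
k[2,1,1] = 82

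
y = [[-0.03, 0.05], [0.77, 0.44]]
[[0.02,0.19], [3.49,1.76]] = y@[[3.25, 0.11], [2.25, 3.81]]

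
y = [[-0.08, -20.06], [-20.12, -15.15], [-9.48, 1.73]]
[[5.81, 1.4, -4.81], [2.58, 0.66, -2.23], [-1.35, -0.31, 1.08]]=y@ [[0.09, 0.02, -0.07], [-0.29, -0.07, 0.24]]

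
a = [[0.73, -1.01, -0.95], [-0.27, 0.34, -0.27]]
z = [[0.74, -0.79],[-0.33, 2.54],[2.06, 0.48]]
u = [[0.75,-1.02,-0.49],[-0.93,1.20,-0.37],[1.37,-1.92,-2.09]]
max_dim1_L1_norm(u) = 5.38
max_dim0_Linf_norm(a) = 1.01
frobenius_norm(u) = 3.77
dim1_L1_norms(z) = [1.53, 2.87, 2.54]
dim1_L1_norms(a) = [2.69, 0.88]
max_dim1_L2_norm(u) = 3.15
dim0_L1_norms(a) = [1.0, 1.35, 1.22]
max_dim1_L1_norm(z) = 2.87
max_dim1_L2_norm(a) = 1.57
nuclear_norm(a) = 2.05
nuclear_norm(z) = 4.91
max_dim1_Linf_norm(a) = 1.01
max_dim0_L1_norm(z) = 3.81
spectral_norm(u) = 3.55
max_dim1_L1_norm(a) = 2.69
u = z @ a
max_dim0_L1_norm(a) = 1.35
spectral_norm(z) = 2.72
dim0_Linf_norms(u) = [1.37, 1.92, 2.09]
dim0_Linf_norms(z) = [2.06, 2.54]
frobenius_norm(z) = 3.49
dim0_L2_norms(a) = [0.78, 1.07, 0.99]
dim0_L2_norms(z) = [2.21, 2.7]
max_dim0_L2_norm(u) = 2.48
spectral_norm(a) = 1.58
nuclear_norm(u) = 4.82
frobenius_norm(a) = 1.65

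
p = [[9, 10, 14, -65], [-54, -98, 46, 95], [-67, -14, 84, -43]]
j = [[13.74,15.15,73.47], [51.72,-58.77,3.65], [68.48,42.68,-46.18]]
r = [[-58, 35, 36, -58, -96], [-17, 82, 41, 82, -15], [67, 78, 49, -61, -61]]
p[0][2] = 14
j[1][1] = -58.77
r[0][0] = -58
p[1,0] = -54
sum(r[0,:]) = -141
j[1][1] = -58.77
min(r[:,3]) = -61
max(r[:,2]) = 49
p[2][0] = -67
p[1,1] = -98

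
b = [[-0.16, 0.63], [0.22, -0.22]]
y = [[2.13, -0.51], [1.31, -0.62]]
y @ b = [[-0.45, 1.45], [-0.35, 0.96]]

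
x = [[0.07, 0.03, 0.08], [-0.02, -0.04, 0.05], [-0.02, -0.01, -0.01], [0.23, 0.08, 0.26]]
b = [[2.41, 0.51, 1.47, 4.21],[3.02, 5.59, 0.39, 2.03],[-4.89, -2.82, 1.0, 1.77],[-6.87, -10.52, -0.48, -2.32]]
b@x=[[1.10, 0.37, 1.30], [0.56, 0.03, 1.04], [0.1, 0.1, -0.08], [-0.79, 0.03, -1.67]]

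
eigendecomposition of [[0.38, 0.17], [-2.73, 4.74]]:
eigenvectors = [[-0.84, -0.04], [-0.54, -1.00]]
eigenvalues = [0.49, 4.63]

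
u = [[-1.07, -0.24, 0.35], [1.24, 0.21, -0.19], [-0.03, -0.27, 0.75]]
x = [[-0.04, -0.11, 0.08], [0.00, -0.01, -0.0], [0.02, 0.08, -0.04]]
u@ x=[[0.05, 0.15, -0.10], [-0.05, -0.15, 0.11], [0.02, 0.07, -0.03]]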